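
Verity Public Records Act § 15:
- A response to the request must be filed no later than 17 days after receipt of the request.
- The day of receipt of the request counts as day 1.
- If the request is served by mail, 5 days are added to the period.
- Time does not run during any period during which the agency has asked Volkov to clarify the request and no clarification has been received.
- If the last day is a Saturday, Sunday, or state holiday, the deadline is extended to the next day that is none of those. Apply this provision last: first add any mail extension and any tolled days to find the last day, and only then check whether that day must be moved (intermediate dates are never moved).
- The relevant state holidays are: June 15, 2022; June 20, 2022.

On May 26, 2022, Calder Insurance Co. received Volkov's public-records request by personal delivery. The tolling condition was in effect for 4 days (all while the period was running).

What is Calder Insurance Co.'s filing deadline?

June 16, 2022

Counting May 26, 2022 as day 1, day 17 is June 11, 2022.
Service was not by mail, so no mail extension applies.
Tolling adds 4 days: June 11, 2022 + 4 days = June 15, 2022.
June 15, 2022 is a listed holiday. The next qualifying day is June 16, 2022.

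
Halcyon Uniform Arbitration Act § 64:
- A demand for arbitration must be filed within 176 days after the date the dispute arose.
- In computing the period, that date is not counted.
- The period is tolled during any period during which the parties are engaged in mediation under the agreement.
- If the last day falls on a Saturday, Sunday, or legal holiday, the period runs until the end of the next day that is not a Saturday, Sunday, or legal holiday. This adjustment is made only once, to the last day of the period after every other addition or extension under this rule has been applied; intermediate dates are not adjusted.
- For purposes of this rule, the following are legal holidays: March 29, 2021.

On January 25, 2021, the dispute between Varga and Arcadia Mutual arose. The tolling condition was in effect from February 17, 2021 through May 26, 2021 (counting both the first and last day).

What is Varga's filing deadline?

October 27, 2021

176 days after January 25, 2021 is July 20, 2021.
From February 17, 2021 through May 26, 2021 inclusive is 99 days; tolling adds 99 days: July 20, 2021 + 99 days = October 27, 2021.
October 27, 2021 is a Wednesday and not a legal holiday, so no extension applies.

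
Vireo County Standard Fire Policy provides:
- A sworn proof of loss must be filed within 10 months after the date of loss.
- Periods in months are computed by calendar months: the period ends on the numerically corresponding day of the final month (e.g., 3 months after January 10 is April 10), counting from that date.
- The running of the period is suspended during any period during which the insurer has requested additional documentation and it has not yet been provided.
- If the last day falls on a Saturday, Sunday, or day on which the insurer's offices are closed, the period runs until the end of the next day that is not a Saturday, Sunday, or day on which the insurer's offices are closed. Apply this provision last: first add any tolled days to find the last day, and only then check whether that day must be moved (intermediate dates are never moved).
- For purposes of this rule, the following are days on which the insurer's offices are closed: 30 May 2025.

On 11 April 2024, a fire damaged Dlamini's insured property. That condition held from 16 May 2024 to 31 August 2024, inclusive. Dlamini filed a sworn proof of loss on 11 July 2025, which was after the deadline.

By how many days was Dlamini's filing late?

39 days

10 months after 11 April 2024 is February 11, 2025.
From May 16, 2024 through August 31, 2024 inclusive is 108 days; tolling adds 108 days: February 11, 2025 + 108 days = May 30, 2025.
May 30, 2025 is a listed holiday; May 31, 2025 is Saturday; June 1, 2025 is Sunday. The next qualifying day is June 2, 2025.
The deadline is June 2, 2025; from June 2, 2025 to July 11, 2025 is 39 days.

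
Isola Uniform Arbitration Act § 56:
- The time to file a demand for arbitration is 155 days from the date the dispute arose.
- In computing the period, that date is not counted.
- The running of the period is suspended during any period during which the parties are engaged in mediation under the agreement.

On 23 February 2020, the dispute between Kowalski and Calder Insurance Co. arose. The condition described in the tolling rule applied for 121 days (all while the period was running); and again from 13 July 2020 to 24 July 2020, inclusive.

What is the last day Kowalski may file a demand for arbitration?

December 7, 2020

155 days after 23 February 2020 is July 27, 2020.
Tolling adds 121 days: July 27, 2020 + 121 days = November 25, 2020.
From July 13, 2020 through July 24, 2020 inclusive is 12 days; tolling adds 12 days: November 25, 2020 + 12 days = December 7, 2020.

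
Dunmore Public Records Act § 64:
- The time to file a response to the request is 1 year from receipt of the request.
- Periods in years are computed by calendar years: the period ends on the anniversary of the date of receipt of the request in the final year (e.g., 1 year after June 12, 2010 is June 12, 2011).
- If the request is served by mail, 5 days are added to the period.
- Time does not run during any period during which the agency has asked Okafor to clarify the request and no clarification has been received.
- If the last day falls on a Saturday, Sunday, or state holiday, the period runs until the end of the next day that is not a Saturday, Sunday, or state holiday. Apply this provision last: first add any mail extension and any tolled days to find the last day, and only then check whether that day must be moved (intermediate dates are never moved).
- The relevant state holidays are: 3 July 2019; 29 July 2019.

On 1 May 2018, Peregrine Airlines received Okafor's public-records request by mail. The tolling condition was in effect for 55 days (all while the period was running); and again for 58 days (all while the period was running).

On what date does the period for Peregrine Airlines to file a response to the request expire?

August 27, 2019

1 year after 1 May 2018 is May 1, 2019.
Service was by mail, adding 5 days: May 1, 2019 + 5 days = May 6, 2019.
Tolling adds 55 days: May 6, 2019 + 55 days = June 30, 2019.
Tolling adds 58 days: June 30, 2019 + 58 days = August 27, 2019.
August 27, 2019 is a Tuesday and not a state holiday, so no extension applies.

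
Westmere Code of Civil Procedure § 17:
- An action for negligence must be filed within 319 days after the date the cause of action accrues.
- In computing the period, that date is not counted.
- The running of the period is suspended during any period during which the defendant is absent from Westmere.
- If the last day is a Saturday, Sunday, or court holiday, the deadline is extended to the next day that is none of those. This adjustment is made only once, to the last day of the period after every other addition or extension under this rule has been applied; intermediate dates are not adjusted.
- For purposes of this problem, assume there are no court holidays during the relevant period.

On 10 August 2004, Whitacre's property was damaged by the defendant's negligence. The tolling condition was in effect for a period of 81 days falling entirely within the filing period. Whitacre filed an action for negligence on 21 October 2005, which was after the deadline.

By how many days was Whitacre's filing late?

319 days after 10 August 2004 is June 25, 2005.
Tolling adds 81 days: June 25, 2005 + 81 days = September 14, 2005.
September 14, 2005 is a Wednesday and not a court holiday, so no extension applies.
The deadline is September 14, 2005; from September 14, 2005 to October 21, 2005 is 37 days.

37 days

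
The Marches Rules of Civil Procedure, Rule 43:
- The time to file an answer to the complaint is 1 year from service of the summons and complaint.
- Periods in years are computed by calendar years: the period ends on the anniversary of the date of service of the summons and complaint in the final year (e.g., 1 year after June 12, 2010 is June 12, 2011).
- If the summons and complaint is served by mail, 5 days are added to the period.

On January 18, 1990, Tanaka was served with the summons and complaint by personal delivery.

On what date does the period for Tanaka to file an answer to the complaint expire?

1 year after January 18, 1990 is January 18, 1991.
Service was not by mail, so no mail extension applies.

January 18, 1991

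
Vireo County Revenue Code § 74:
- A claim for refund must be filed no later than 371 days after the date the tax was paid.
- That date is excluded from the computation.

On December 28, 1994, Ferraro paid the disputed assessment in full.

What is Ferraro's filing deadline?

371 days after December 28, 1994 is January 3, 1996.

January 3, 1996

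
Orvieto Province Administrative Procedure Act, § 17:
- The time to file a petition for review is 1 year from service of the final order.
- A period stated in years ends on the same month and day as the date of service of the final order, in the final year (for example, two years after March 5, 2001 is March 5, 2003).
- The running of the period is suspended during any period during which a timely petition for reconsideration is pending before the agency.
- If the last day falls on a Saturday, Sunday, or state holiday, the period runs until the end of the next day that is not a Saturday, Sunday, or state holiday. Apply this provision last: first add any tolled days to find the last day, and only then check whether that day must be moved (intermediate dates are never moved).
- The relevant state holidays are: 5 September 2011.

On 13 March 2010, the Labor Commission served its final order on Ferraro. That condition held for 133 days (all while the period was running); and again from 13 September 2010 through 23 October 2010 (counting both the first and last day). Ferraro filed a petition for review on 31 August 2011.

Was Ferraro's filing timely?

Yes

1 year after 13 March 2010 is March 13, 2011.
Tolling adds 133 days: March 13, 2011 + 133 days = July 24, 2011.
From September 13, 2010 through October 23, 2010 inclusive is 41 days; tolling adds 41 days: July 24, 2011 + 41 days = September 3, 2011.
September 3, 2011 is Saturday; September 4, 2011 is Sunday; September 5, 2011 is a listed holiday. The next qualifying day is September 6, 2011.
The deadline is September 6, 2011; the filing on August 31, 2011 is on or before that date.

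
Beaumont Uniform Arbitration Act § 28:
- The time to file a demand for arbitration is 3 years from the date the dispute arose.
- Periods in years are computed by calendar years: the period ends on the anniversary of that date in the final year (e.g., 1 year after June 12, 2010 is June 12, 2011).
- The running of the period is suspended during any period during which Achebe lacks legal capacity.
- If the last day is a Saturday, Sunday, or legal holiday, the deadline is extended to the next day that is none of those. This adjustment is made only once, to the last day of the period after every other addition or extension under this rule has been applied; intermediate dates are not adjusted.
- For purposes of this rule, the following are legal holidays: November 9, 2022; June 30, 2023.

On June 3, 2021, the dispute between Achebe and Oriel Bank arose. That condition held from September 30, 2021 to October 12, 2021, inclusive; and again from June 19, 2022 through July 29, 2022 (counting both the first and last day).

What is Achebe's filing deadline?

July 29, 2024

3 years after June 3, 2021 is June 3, 2024.
From September 30, 2021 through October 12, 2021 inclusive is 13 days; tolling adds 13 days: June 3, 2024 + 13 days = June 16, 2024.
From June 19, 2022 through July 29, 2022 inclusive is 41 days; tolling adds 41 days: June 16, 2024 + 41 days = July 27, 2024.
July 27, 2024 is Saturday; July 28, 2024 is Sunday. The next qualifying day is July 29, 2024.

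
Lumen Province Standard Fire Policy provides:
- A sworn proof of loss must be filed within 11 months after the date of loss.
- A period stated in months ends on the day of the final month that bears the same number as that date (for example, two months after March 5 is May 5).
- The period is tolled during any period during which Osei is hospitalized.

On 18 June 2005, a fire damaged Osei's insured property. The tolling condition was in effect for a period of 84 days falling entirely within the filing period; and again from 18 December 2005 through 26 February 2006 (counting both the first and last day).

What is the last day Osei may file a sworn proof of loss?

11 months after 18 June 2005 is May 18, 2006.
Tolling adds 84 days: May 18, 2006 + 84 days = August 10, 2006.
From December 18, 2005 through February 26, 2006 inclusive is 71 days; tolling adds 71 days: August 10, 2006 + 71 days = October 20, 2006.

October 20, 2006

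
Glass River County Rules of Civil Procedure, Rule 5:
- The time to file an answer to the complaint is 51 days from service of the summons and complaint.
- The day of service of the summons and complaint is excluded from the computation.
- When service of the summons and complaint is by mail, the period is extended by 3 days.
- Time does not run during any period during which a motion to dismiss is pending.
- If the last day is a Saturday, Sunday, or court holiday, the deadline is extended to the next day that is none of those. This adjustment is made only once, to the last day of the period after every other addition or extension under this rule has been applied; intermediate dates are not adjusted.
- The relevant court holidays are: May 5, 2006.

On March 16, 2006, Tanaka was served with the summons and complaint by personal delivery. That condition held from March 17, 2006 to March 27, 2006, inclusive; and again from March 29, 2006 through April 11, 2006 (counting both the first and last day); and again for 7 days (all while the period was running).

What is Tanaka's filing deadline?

51 days after March 16, 2006 is May 6, 2006.
Service was not by mail, so no mail extension applies.
From March 17, 2006 through March 27, 2006 inclusive is 11 days; tolling adds 11 days: May 6, 2006 + 11 days = May 17, 2006.
From March 29, 2006 through April 11, 2006 inclusive is 14 days; tolling adds 14 days: May 17, 2006 + 14 days = May 31, 2006.
Tolling adds 7 days: May 31, 2006 + 7 days = June 7, 2006.
June 7, 2006 is a Wednesday and not a court holiday, so no extension applies.

June 7, 2006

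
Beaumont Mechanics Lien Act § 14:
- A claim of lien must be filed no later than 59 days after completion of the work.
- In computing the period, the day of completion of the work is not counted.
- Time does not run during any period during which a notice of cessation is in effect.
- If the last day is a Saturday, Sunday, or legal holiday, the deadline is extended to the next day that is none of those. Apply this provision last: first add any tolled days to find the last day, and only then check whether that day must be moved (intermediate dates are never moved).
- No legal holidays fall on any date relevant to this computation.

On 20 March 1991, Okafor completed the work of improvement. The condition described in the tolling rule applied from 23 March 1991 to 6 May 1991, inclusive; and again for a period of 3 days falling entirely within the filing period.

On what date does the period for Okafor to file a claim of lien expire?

59 days after 20 March 1991 is May 18, 1991.
From March 23, 1991 through May 6, 1991 inclusive is 45 days; tolling adds 45 days: May 18, 1991 + 45 days = July 2, 1991.
Tolling adds 3 days: July 2, 1991 + 3 days = July 5, 1991.
July 5, 1991 is a Friday and not a legal holiday, so no extension applies.

July 5, 1991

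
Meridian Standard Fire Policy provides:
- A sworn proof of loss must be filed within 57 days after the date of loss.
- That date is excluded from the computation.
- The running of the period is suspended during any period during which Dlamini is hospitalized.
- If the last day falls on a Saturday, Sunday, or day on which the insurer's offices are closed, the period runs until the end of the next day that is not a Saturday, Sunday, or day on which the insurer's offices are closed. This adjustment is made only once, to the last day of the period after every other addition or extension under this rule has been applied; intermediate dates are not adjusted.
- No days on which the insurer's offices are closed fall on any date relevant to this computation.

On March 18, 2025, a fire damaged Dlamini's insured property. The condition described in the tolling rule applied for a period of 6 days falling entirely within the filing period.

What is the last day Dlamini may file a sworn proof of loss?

57 days after March 18, 2025 is May 14, 2025.
Tolling adds 6 days: May 14, 2025 + 6 days = May 20, 2025.
May 20, 2025 is a Tuesday and not a day on which the insurer's offices are closed, so no extension applies.

May 20, 2025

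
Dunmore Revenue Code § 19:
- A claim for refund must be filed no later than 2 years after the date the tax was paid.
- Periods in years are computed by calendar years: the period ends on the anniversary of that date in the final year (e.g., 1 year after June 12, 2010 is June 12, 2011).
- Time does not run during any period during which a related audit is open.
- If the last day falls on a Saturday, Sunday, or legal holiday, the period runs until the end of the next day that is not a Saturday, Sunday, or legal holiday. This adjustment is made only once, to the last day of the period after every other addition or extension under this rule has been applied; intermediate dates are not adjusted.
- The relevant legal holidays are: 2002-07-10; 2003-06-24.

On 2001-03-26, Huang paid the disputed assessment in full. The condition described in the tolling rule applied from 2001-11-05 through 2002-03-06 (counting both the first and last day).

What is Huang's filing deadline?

July 28, 2003

2 years after 2001-03-26 is March 26, 2003.
From November 5, 2001 through March 6, 2002 inclusive is 122 days; tolling adds 122 days: March 26, 2003 + 122 days = July 26, 2003.
July 26, 2003 is Saturday; July 27, 2003 is Sunday. The next qualifying day is July 28, 2003.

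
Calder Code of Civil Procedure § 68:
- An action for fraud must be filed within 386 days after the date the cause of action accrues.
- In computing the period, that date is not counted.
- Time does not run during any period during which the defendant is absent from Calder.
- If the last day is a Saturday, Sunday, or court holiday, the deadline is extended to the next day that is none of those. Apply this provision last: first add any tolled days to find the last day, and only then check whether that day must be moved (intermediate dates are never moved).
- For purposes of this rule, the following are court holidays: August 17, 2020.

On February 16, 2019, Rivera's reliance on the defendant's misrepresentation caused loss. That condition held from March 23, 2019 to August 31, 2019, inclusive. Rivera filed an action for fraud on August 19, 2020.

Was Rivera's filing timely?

No

386 days after February 16, 2019 is March 8, 2020.
From March 23, 2019 through August 31, 2019 inclusive is 162 days; tolling adds 162 days: March 8, 2020 + 162 days = August 17, 2020.
August 17, 2020 is a listed holiday. The next qualifying day is August 18, 2020.
The deadline is August 18, 2020; the filing on August 19, 2020 is after that date.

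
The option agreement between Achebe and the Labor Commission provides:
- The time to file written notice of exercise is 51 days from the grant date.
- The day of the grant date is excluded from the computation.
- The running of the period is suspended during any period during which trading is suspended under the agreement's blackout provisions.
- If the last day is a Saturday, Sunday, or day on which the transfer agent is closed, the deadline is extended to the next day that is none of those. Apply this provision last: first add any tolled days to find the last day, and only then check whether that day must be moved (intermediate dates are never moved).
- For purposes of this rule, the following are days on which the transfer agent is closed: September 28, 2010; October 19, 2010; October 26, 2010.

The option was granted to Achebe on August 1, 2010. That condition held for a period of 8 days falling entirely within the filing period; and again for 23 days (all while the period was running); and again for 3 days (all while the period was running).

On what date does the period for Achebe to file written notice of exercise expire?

51 days after August 1, 2010 is September 21, 2010.
Tolling adds 8 days: September 21, 2010 + 8 days = September 29, 2010.
Tolling adds 23 days: September 29, 2010 + 23 days = October 22, 2010.
Tolling adds 3 days: October 22, 2010 + 3 days = October 25, 2010.
October 25, 2010 is a Monday and not a day on which the transfer agent is closed, so no extension applies.

October 25, 2010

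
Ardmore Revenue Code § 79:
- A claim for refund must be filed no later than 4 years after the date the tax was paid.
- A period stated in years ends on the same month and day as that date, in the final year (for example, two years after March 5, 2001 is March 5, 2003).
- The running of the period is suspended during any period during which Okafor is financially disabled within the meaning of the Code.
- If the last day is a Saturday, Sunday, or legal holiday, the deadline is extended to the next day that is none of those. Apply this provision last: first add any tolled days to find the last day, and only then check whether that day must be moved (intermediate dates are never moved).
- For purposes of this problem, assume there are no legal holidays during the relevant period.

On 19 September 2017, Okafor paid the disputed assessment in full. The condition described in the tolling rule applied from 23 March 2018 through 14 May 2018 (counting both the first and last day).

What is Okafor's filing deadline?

November 11, 2021

4 years after 19 September 2017 is September 19, 2021.
From March 23, 2018 through May 14, 2018 inclusive is 53 days; tolling adds 53 days: September 19, 2021 + 53 days = November 11, 2021.
November 11, 2021 is a Thursday and not a legal holiday, so no extension applies.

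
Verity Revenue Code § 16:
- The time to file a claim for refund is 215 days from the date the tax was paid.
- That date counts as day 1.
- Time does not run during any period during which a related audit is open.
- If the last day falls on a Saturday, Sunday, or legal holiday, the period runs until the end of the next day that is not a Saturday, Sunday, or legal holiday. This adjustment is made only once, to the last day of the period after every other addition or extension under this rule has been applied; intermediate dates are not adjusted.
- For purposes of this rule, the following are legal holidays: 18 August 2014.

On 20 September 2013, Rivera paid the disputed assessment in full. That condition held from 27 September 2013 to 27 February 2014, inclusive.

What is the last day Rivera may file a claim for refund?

September 23, 2014

Counting 20 September 2013 as day 1, day 215 is April 22, 2014.
From September 27, 2013 through February 27, 2014 inclusive is 154 days; tolling adds 154 days: April 22, 2014 + 154 days = September 23, 2014.
September 23, 2014 is a Tuesday and not a legal holiday, so no extension applies.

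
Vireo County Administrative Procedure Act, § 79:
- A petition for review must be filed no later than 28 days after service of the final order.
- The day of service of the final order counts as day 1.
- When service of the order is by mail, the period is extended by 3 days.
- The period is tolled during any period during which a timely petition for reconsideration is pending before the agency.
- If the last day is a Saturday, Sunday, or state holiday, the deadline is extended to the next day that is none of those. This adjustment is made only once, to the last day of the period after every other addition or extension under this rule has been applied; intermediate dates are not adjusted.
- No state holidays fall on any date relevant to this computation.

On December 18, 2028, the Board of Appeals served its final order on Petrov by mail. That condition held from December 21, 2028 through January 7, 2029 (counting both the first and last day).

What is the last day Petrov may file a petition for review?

February 5, 2029

Counting December 18, 2028 as day 1, day 28 is January 14, 2029.
Service was by mail, adding 3 days: January 14, 2029 + 3 days = January 17, 2029.
From December 21, 2028 through January 7, 2029 inclusive is 18 days; tolling adds 18 days: January 17, 2029 + 18 days = February 4, 2029.
February 4, 2029 is Sunday. The next qualifying day is February 5, 2029.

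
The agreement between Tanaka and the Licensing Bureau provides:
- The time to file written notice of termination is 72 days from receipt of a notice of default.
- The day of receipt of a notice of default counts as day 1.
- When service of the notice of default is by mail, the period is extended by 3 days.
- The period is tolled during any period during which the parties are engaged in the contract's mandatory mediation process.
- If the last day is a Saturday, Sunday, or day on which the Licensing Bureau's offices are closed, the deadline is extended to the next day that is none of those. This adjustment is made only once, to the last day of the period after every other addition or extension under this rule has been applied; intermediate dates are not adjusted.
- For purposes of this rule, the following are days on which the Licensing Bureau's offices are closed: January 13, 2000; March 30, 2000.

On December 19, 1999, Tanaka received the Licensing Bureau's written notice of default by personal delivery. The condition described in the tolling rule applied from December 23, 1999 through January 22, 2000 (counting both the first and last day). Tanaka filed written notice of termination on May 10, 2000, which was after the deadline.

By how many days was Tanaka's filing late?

40 days

Counting December 19, 1999 as day 1, day 72 is February 28, 2000.
Service was not by mail, so no mail extension applies.
From December 23, 1999 through January 22, 2000 inclusive is 31 days; tolling adds 31 days: February 28, 2000 + 31 days = March 30, 2000.
March 30, 2000 is a listed holiday. The next qualifying day is March 31, 2000.
The deadline is March 31, 2000; from March 31, 2000 to May 10, 2000 is 40 days.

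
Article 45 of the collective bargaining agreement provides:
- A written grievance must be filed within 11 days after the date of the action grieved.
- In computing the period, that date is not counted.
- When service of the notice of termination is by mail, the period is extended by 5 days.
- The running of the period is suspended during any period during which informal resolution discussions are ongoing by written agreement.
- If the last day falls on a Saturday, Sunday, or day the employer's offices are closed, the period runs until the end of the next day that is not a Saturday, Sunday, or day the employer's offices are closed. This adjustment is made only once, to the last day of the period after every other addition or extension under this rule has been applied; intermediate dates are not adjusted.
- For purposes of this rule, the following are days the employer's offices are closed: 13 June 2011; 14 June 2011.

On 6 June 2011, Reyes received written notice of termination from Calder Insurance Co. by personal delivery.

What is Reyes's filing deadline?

11 days after 6 June 2011 is June 17, 2011.
Service was not by mail, so no mail extension applies.
June 17, 2011 is a Friday and not a day the employer's offices are closed, so no extension applies.

June 17, 2011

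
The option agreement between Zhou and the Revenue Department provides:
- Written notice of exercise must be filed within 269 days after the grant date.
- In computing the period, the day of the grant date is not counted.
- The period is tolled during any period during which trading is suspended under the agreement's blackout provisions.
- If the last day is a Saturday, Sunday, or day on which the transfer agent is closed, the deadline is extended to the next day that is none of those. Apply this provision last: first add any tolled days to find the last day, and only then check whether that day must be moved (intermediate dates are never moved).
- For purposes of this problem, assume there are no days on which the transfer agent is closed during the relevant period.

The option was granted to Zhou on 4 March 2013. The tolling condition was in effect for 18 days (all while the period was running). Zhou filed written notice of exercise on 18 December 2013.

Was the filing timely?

269 days after 4 March 2013 is November 28, 2013.
Tolling adds 18 days: November 28, 2013 + 18 days = December 16, 2013.
December 16, 2013 is a Monday and not a day on which the transfer agent is closed, so no extension applies.
The deadline is December 16, 2013; the filing on December 18, 2013 is after that date.

No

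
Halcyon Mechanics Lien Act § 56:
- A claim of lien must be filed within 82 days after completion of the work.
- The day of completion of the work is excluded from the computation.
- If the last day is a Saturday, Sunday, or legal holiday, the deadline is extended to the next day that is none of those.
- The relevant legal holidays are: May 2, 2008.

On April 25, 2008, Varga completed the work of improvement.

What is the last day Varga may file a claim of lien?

July 16, 2008

82 days after April 25, 2008 is July 16, 2008.
July 16, 2008 is a Wednesday and not a legal holiday, so no extension applies.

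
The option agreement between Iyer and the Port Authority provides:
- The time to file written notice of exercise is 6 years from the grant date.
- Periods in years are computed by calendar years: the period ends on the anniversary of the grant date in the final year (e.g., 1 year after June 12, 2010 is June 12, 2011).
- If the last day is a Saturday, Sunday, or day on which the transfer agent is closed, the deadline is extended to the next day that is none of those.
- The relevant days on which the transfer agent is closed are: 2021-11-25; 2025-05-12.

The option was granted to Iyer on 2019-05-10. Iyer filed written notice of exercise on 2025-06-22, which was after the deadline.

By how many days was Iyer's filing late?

40 days

6 years after 2019-05-10 is May 10, 2025.
May 10, 2025 is Saturday; May 11, 2025 is Sunday; May 12, 2025 is a listed holiday. The next qualifying day is May 13, 2025.
The deadline is May 13, 2025; from May 13, 2025 to June 22, 2025 is 40 days.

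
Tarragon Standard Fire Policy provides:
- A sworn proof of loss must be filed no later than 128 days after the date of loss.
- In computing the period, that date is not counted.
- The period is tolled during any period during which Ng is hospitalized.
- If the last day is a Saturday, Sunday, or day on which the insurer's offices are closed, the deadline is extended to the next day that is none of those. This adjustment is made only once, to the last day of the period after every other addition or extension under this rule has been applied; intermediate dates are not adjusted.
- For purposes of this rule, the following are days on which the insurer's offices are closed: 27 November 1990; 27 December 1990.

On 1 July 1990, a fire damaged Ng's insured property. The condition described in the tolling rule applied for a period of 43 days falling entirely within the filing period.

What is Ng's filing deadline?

December 19, 1990

128 days after 1 July 1990 is November 6, 1990.
Tolling adds 43 days: November 6, 1990 + 43 days = December 19, 1990.
December 19, 1990 is a Wednesday and not a day on which the insurer's offices are closed, so no extension applies.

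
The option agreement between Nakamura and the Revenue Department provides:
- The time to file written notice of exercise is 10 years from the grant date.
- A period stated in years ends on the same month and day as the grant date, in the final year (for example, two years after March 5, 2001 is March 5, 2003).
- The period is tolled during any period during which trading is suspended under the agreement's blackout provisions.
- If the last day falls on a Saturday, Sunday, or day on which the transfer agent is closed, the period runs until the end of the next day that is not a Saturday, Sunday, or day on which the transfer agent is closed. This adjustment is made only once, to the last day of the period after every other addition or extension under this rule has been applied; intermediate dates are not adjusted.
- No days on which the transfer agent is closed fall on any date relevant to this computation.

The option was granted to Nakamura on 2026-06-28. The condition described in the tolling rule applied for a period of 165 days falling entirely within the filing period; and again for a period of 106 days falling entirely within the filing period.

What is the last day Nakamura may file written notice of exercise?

10 years after 2026-06-28 is June 28, 2036.
Tolling adds 165 days: June 28, 2036 + 165 days = December 10, 2036.
Tolling adds 106 days: December 10, 2036 + 106 days = March 26, 2037.
March 26, 2037 is a Thursday and not a day on which the transfer agent is closed, so no extension applies.

March 26, 2037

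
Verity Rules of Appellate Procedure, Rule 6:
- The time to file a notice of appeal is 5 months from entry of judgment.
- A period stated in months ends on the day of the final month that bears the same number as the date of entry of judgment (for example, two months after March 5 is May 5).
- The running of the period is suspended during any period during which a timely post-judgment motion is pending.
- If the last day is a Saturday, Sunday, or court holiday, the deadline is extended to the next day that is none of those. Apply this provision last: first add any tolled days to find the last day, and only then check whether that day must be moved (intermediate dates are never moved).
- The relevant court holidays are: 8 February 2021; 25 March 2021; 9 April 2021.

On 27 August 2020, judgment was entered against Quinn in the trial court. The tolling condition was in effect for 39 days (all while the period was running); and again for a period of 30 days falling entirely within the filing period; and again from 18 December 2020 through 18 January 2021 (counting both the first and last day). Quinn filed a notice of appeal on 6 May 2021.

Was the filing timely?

Yes

5 months after 27 August 2020 is January 27, 2021.
Tolling adds 39 days: January 27, 2021 + 39 days = March 7, 2021.
Tolling adds 30 days: March 7, 2021 + 30 days = April 6, 2021.
From December 18, 2020 through January 18, 2021 inclusive is 32 days; tolling adds 32 days: April 6, 2021 + 32 days = May 8, 2021.
May 8, 2021 is Saturday; May 9, 2021 is Sunday. The next qualifying day is May 10, 2021.
The deadline is May 10, 2021; the filing on May 6, 2021 is on or before that date.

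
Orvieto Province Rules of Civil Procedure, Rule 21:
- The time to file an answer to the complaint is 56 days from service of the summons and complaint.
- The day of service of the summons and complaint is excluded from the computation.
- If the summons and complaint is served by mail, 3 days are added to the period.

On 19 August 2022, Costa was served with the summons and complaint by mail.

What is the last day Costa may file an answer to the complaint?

October 17, 2022

56 days after 19 August 2022 is October 14, 2022.
Service was by mail, adding 3 days: October 14, 2022 + 3 days = October 17, 2022.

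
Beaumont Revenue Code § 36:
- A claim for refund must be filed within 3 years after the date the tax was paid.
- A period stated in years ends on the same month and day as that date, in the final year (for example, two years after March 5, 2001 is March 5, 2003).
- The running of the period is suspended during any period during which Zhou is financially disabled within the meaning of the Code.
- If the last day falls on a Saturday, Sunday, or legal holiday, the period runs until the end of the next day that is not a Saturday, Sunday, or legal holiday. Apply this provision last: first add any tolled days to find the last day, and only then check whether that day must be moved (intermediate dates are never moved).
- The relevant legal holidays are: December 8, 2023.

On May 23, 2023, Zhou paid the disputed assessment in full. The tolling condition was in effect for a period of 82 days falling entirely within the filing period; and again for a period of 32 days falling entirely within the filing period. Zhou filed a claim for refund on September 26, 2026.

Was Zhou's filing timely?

No

3 years after May 23, 2023 is May 23, 2026.
Tolling adds 82 days: May 23, 2026 + 82 days = August 13, 2026.
Tolling adds 32 days: August 13, 2026 + 32 days = September 14, 2026.
September 14, 2026 is a Monday and not a legal holiday, so no extension applies.
The deadline is September 14, 2026; the filing on September 26, 2026 is after that date.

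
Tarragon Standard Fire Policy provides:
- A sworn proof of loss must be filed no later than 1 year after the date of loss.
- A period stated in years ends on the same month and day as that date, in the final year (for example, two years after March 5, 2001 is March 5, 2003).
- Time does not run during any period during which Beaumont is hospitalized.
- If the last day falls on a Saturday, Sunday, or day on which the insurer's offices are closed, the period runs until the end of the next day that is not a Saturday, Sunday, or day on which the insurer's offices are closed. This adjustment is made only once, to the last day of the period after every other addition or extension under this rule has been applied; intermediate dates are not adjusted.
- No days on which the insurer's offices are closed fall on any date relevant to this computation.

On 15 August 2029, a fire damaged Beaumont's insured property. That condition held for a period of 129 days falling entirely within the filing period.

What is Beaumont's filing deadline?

1 year after 15 August 2029 is August 15, 2030.
Tolling adds 129 days: August 15, 2030 + 129 days = December 22, 2030.
December 22, 2030 is Sunday. The next qualifying day is December 23, 2030.

December 23, 2030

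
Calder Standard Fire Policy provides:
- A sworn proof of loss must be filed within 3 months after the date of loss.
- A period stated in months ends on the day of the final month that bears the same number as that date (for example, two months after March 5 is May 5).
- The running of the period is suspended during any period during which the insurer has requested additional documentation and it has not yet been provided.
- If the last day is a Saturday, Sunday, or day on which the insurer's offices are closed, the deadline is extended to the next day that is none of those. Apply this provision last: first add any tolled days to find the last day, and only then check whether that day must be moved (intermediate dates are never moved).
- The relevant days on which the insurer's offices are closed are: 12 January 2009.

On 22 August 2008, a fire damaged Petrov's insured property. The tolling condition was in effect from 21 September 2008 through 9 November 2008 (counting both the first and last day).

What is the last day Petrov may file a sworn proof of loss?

3 months after 22 August 2008 is November 22, 2008.
From September 21, 2008 through November 9, 2008 inclusive is 50 days; tolling adds 50 days: November 22, 2008 + 50 days = January 11, 2009.
January 11, 2009 is Sunday; January 12, 2009 is a listed holiday. The next qualifying day is January 13, 2009.

January 13, 2009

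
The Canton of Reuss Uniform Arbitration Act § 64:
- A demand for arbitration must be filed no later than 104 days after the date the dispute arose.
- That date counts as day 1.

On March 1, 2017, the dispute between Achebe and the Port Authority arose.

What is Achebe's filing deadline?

June 12, 2017

Counting March 1, 2017 as day 1, day 104 is June 12, 2017.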